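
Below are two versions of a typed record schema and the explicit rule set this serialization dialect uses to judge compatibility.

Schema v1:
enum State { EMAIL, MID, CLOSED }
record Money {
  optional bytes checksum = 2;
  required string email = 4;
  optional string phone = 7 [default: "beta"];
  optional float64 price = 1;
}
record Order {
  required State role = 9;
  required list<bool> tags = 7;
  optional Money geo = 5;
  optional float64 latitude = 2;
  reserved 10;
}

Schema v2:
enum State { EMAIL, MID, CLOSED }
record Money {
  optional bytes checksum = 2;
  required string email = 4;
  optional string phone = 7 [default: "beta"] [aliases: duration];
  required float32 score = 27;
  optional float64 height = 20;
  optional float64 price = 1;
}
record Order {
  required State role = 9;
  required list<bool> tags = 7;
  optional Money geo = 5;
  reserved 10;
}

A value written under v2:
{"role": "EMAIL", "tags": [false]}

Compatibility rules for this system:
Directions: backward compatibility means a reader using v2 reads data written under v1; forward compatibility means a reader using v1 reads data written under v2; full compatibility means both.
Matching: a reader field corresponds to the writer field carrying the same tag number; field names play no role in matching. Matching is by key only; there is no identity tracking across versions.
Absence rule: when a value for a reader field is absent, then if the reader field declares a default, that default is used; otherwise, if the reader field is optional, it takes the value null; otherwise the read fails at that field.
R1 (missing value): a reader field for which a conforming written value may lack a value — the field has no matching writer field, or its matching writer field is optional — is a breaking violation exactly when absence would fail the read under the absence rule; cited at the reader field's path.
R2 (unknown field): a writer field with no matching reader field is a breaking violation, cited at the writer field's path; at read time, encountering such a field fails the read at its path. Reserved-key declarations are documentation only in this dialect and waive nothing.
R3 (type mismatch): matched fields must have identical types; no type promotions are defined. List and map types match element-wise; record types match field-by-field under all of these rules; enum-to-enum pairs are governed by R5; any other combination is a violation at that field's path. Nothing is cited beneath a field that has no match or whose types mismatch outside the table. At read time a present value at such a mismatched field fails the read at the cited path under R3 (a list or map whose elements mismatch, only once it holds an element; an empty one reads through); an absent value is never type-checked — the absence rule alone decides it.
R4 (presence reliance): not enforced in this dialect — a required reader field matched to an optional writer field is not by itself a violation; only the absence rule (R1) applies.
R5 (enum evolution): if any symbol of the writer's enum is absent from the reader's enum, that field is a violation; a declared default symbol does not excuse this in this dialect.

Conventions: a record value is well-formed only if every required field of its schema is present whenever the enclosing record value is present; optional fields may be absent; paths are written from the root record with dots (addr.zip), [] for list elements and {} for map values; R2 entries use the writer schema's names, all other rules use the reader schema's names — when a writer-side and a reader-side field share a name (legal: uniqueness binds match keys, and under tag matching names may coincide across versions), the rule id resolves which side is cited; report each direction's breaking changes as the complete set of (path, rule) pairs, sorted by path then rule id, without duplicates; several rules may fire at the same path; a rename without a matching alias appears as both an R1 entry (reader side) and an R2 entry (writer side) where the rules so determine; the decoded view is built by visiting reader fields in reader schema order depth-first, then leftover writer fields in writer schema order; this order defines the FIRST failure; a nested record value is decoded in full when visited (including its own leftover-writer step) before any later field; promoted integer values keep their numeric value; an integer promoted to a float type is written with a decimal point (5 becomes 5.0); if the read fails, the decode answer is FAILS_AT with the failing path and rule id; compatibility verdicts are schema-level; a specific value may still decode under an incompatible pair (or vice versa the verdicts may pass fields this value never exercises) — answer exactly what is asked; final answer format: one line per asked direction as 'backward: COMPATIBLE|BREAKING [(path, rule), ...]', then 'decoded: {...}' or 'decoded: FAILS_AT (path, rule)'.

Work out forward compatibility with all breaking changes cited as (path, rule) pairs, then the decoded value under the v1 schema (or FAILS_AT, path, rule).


forward: BREAKING [(geo.height, R2), (geo.score, R2)]; decoded: {"role": "EMAIL", "tags": [false], "geo": null, "latitude": null}

arrows below run writer -> reader for Order
forward on Order — v1 reading data written by v2:
  role: paired with writer role (State -> State; writer required)
  tags: paired with writer tags (list<bool> -> list<bool>; writer required)
  geo: paired with writer geo (Money -> Money; writer optional)
  latitude: no writer match
  geo.checksum: paired with writer geo.checksum (bytes -> bytes; writer optional)
  geo.email: paired with writer geo.email (string -> string; writer required)
  geo.phone: paired with writer geo.phone (string -> string; writer optional)
  geo.price: paired with writer geo.price (float64 -> float64; writer optional)
  writer geo.score: unknown to reader
  writer geo.height: unknown to reader
  rule R2 violated at geo.height
  rule R2 violated at geo.score
  => forward verdict for Order: BREAKING, 2 violation(s)
migrating the Order value to v1:
  role := "EMAIL"
  tags := [false]
  geo := null (not supplied -> null)
  latitude := null (not supplied -> null)
  => decoded: {"role": "EMAIL", "tags": [false], "geo": null, "latitude": null}
the other Order changes do not affect what is asked:
  removed field latitude from record Order -> its effect on Order is confined to the backward direction, not asked


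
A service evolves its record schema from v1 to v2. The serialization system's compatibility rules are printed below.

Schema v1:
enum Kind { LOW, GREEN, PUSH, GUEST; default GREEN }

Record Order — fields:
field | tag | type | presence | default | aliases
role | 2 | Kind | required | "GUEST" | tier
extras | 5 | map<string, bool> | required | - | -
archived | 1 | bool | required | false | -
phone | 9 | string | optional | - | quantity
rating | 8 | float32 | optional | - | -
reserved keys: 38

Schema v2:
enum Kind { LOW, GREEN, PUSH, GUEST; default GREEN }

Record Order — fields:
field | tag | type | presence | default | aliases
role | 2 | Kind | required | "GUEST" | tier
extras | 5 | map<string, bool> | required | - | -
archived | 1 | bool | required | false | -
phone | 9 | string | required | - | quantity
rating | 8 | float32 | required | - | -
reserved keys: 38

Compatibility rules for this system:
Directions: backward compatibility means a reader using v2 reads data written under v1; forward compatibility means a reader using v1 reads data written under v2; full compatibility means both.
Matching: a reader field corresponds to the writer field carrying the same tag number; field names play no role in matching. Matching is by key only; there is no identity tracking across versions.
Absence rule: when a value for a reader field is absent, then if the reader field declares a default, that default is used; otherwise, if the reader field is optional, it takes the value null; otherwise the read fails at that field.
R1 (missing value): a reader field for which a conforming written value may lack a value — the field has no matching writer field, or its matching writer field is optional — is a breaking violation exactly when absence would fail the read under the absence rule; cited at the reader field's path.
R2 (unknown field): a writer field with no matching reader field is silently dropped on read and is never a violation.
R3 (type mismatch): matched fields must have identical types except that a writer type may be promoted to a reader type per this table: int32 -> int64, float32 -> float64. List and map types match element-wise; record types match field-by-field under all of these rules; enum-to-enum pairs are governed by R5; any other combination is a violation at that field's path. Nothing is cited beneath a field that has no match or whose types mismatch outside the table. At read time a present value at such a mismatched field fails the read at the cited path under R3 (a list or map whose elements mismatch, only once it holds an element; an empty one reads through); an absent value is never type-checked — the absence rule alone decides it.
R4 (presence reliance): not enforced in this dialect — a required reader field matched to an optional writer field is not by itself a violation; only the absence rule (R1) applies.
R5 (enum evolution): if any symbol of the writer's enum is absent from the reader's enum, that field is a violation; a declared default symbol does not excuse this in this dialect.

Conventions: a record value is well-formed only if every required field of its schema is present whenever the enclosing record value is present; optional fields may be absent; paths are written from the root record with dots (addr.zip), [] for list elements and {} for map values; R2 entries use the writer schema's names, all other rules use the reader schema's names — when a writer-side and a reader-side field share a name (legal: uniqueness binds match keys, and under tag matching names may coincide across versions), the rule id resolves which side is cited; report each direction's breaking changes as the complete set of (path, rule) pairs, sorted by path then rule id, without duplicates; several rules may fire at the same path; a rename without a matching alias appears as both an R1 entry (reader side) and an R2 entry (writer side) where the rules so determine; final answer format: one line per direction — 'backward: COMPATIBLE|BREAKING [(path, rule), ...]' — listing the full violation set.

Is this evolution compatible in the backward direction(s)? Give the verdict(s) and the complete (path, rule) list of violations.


backward: BREAKING [(phone, R1), (rating, R1)]

the writer's type comes first in each Order pair
backward pass over Order, reader schema v2, writer schema v1:
  role <- role (Kind -> Kind, writer required)
  extras <- extras (map<string, bool> -> map<string, bool>, writer required)
  archived <- archived (bool -> bool, writer required)
  phone <- phone (string -> string, writer optional)
  rating <- rating (float32 -> float32, writer optional)
  R1 fires at phone
  R1 fires at rating
  => backward verdict for Order: BREAKING, 2 violation(s)


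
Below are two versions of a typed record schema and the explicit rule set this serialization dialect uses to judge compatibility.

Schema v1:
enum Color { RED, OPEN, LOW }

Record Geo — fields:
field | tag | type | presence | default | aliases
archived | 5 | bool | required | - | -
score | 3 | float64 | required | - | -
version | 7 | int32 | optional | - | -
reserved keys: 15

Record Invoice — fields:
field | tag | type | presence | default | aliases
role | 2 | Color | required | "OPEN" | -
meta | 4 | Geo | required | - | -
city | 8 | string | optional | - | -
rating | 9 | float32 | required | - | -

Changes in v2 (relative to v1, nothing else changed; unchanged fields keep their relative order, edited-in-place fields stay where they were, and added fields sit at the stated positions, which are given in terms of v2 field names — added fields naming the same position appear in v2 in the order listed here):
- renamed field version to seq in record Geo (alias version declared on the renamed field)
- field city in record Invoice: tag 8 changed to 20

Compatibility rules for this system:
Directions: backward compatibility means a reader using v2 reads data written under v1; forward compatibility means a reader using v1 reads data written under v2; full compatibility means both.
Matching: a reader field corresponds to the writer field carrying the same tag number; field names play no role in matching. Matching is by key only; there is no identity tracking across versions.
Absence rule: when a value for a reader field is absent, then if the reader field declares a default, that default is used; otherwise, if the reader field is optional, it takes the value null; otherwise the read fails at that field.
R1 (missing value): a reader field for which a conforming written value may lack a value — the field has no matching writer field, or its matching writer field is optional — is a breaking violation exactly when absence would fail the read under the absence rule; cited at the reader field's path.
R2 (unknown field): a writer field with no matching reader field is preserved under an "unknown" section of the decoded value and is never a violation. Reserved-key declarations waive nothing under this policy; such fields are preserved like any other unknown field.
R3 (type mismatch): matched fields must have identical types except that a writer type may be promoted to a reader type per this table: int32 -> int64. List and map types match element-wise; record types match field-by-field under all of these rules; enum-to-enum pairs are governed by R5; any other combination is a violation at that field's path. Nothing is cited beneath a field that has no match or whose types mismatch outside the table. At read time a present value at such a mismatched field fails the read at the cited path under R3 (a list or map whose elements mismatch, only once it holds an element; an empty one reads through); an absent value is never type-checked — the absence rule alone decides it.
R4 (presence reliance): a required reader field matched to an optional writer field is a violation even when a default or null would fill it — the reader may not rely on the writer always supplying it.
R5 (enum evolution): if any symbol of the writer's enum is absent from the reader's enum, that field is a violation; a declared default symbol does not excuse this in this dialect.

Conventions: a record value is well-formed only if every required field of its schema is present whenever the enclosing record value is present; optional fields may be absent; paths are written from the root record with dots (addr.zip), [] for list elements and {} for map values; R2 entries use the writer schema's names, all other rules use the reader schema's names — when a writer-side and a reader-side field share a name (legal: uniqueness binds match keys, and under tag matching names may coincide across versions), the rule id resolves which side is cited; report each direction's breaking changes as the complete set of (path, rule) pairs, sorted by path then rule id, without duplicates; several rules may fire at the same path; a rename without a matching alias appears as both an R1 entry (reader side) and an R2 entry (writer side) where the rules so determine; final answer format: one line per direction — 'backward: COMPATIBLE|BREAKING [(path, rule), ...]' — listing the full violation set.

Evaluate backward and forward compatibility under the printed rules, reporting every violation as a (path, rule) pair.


backward: COMPATIBLE []; forward: COMPATIBLE []

in Invoice below, arrows point writer -> reader
backward on Invoice — v2 reading data written by v1:
  role: paired with writer role (Color -> Color; writer required)
  meta: paired with writer meta (Geo -> Geo; writer required)
  city: no writer match
  rating: paired with writer rating (float32 -> float32; writer required)
  leftover writer field: city
  meta.archived: paired with writer meta.archived (bool -> bool; writer required)
  meta.score: paired with writer meta.score (float64 -> float64; writer required)
  meta.seq: paired with writer meta.version (int32 -> int32; writer optional)
  => no violations; backward on Invoice: COMPATIBLE
forward on Invoice — v1 reading data written by v2:
  role: paired with writer role (Color -> Color; writer required)
  meta: paired with writer meta (Geo -> Geo; writer required)
  city: no writer match
  rating: paired with writer rating (float32 -> float32; writer required)
  leftover writer field: city
  meta.archived: paired with writer meta.archived (bool -> bool; writer required)
  meta.score: paired with writer meta.score (float64 -> float64; writer required)
  meta.version: paired with writer meta.seq (int32 -> int32; writer optional)
  => no violations; forward on Invoice: COMPATIBLE


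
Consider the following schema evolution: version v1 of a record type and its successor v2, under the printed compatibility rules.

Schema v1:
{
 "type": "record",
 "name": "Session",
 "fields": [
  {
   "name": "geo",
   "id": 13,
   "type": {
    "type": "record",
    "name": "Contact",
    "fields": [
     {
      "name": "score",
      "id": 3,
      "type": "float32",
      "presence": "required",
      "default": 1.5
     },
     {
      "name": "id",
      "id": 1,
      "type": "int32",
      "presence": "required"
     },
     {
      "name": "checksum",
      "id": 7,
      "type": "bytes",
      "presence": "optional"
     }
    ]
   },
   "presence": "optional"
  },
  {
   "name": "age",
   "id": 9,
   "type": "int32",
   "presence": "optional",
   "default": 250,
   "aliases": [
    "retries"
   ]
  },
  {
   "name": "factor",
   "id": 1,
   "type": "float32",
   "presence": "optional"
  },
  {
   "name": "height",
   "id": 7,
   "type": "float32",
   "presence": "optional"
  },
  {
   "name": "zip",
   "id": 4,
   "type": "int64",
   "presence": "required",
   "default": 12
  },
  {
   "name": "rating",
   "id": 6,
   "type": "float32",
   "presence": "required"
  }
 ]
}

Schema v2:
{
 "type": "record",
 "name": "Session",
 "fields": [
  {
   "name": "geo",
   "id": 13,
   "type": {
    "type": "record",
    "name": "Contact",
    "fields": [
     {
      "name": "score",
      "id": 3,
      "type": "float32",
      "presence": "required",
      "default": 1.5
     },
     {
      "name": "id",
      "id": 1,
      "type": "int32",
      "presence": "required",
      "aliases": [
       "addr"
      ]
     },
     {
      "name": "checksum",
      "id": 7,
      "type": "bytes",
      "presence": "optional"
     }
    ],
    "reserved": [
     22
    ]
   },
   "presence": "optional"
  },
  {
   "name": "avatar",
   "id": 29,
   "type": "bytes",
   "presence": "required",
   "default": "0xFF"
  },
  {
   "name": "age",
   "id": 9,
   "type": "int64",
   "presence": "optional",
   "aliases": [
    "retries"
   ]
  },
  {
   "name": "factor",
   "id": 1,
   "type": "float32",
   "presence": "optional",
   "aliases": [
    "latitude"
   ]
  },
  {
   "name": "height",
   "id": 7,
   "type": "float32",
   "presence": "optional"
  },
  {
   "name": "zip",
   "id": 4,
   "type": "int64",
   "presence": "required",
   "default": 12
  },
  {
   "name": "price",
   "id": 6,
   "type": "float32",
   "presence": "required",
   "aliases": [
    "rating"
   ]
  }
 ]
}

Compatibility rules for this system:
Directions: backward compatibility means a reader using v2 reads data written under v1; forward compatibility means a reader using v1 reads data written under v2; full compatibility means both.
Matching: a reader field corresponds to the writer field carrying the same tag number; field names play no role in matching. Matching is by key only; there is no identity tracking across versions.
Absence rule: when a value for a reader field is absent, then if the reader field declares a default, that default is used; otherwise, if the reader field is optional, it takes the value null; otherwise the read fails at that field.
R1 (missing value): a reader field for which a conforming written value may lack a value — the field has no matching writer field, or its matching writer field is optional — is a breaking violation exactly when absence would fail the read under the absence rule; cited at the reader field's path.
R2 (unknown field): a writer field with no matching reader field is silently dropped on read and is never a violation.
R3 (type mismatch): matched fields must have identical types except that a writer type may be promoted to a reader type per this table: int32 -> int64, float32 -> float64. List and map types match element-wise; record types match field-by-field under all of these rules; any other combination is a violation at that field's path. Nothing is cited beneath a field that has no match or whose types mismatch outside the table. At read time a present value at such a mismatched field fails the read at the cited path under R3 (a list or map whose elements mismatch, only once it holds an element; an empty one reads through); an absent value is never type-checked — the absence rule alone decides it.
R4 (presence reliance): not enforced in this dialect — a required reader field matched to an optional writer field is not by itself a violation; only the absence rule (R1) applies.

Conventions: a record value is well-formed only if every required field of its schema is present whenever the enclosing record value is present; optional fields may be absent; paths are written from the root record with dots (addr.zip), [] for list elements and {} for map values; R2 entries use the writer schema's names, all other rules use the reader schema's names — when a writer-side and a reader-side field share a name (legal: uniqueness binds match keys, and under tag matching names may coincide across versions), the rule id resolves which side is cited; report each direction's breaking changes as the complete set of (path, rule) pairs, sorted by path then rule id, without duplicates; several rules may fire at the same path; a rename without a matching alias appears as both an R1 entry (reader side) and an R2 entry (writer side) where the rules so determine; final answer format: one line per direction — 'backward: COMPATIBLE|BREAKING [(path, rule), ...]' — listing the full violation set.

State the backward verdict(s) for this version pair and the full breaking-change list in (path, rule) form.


backward: COMPATIBLE []

the writer's type comes first in each Session pair
backward for Session (reader v2, writer v1):
  geo: paired with writer geo (Contact -> Contact; writer optional)
  avatar: no writer match
  age: paired with writer age (int32 -> int64; writer optional)
  factor: paired with writer factor (float32 -> float32; writer optional)
  height: paired with writer height (float32 -> float32; writer optional)
  zip: paired with writer zip (int64 -> int64; writer required)
  price: paired with writer rating (float32 -> float32; writer required)
  geo.score: paired with writer geo.score (float32 -> float32; writer required)
  geo.id: paired with writer geo.id (int32 -> int32; writer required)
  geo.checksum: paired with writer geo.checksum (bytes -> bytes; writer optional)
  => backward: COMPATIBLE
remaining Session differences; none change what is asked:
  renamed field rating to price in record Session (alias rating declared on the renamed field) -> no rule fires on it in Session's dialect; the asked verdict holds
  field age in record Session: type int32 changed to int64 (its default is dropped) -> matters only for Session's forward compatibility — outside the asked direction
  added field avatar to record Session: required bytes, tag 29, default 0xFF (in v2 it sits immediately before age) -> no rule fires on it in Session's dialect; the asked verdict holds


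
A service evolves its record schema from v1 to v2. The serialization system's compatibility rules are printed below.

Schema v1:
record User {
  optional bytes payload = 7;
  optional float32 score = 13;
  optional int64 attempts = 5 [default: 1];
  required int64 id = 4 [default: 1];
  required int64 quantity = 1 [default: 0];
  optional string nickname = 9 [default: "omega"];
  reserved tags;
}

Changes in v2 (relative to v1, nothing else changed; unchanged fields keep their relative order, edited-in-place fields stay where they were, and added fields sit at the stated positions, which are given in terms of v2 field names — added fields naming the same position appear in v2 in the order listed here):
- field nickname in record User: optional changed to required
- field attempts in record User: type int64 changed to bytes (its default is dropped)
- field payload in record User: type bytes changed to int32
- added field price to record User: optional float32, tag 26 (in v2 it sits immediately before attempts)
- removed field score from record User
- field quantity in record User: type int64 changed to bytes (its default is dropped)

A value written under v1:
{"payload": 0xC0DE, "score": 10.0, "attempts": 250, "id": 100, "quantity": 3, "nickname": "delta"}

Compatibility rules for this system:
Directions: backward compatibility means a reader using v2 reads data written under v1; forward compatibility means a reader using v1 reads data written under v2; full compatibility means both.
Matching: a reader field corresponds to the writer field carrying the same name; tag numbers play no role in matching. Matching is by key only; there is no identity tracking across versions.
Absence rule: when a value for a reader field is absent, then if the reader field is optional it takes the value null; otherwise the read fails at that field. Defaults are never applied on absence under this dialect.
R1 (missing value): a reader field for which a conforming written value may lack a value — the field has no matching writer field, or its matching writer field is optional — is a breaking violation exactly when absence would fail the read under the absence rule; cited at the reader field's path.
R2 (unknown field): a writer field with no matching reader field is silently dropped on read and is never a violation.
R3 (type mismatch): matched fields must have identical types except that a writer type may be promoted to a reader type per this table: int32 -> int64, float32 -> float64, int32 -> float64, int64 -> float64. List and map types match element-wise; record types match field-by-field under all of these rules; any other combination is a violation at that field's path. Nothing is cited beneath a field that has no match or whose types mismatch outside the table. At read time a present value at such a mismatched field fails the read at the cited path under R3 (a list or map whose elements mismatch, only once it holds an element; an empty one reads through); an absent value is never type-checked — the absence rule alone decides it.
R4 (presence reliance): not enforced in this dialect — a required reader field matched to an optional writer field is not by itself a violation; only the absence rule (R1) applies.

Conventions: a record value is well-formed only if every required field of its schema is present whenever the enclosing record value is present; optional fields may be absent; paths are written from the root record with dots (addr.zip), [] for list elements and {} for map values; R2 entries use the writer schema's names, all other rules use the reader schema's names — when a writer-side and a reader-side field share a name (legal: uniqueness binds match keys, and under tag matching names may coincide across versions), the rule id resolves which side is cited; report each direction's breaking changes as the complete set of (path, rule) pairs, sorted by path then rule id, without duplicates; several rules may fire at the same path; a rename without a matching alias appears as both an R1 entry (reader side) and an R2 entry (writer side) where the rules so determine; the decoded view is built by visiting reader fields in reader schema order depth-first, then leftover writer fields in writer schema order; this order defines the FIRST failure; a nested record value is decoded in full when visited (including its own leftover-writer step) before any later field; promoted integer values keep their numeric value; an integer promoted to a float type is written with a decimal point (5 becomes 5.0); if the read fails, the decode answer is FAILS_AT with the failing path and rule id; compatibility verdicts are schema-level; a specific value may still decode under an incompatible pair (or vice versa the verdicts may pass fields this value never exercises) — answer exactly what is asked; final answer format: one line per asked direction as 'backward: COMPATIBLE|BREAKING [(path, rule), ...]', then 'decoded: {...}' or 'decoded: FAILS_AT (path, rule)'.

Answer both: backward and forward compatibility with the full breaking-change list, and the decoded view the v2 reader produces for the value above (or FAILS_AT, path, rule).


in User below, arrows point writer -> reader
backward for User (reader v2, writer v1):
  payload <- payload (bytes -> int32, writer optional)
  price: no writer match
  attempts <- attempts (int64 -> bytes, writer optional)
  id <- id (int64 -> int64, writer required)
  quantity <- quantity (int64 -> bytes, writer required)
  nickname <- nickname (string -> string, writer optional)
  score (writer side), unknown to reader
  rule R3 violated at attempts
  rule R1 violated at nickname
  rule R3 violated at payload
  rule R3 violated at quantity
  => 4 violation(s): backward is BREAKING for User
forward for User (reader v1, writer v2):
  payload <- payload (int32 -> bytes, writer optional)
  score: no writer match
  attempts <- attempts (bytes -> int64, writer optional)
  id <- id (int64 -> int64, writer required)
  quantity <- quantity (bytes -> int64, writer required)
  nickname <- nickname (string -> string, writer required)
  price (writer side), unknown to reader
  rule R3 violated at attempts
  rule R3 violated at payload
  rule R3 violated at quantity
  => 3 violation(s): forward is BREAKING for User
decode (reader v2):
  read fails at payload under R3
  => FAILS_AT (payload, R3)

backward: BREAKING [(attempts, R3), (nickname, R1), (payload, R3), (quantity, R3)]; forward: BREAKING [(attempts, R3), (payload, R3), (quantity, R3)]; decoded: FAILS_AT (payload, R3)


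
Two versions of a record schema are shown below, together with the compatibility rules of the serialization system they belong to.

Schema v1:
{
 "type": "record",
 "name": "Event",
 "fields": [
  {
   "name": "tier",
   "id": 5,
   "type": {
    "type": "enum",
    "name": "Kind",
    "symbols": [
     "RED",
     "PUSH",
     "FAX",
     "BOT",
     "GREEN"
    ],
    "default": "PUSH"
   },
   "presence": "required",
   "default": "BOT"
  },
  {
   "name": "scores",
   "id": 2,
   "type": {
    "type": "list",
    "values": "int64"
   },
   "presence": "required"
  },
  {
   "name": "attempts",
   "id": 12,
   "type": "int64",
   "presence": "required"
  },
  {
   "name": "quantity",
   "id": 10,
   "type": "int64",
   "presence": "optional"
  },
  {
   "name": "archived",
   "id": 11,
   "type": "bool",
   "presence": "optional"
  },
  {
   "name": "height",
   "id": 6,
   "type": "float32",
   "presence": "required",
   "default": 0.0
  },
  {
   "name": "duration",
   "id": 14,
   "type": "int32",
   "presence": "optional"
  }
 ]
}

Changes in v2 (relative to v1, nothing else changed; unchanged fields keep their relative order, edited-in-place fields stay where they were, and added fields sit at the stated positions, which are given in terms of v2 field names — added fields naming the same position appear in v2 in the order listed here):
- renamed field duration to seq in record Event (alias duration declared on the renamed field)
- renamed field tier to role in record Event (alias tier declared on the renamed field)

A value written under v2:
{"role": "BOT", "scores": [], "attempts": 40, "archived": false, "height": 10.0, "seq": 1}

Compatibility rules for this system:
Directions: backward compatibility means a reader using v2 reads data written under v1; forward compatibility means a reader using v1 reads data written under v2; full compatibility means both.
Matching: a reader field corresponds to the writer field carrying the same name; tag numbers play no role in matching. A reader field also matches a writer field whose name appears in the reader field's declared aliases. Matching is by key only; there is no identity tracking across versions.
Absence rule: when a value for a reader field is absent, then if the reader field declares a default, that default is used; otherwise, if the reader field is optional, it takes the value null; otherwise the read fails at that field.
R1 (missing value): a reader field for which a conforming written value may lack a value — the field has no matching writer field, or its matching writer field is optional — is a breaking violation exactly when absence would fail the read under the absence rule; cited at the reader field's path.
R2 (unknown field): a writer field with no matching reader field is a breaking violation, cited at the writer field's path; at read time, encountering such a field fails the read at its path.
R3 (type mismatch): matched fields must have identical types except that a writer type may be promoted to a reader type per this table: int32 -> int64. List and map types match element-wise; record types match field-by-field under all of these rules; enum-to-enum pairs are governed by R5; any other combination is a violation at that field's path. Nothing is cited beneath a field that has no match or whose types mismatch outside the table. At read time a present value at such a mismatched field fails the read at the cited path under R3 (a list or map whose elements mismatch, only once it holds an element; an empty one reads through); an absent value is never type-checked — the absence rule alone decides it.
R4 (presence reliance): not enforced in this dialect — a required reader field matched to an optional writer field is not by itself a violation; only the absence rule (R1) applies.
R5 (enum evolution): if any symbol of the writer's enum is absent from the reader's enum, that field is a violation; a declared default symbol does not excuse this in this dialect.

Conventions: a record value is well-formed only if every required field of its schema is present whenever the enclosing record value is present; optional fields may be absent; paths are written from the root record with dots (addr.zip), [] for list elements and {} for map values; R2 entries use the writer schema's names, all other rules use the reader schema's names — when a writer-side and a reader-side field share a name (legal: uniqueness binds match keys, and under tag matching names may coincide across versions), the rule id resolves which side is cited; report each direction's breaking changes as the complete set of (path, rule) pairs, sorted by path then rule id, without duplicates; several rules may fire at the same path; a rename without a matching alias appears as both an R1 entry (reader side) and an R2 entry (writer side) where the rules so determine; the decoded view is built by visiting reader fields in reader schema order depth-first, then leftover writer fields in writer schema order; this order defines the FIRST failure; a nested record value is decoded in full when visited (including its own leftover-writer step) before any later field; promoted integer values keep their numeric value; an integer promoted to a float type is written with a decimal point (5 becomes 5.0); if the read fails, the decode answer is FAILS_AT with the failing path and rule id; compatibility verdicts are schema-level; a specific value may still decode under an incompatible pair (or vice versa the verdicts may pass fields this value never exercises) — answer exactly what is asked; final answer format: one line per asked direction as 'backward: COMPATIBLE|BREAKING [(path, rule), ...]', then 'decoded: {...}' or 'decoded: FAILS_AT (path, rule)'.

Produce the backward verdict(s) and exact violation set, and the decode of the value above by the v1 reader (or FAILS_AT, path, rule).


backward: COMPATIBLE []; decoded: FAILS_AT (role, R2)

in Event below, arrows point writer -> reader
backward pass over Event, reader schema v2, writer schema v1:
  Kind -> Kind, writer required: role aligns to tier
  list<int64> -> list<int64>, writer required: scores aligns to scores
  int64 -> int64, writer required: attempts aligns to attempts
  int64 -> int64, writer optional: quantity aligns to quantity
  bool -> bool, writer optional: archived aligns to archived
  float32 -> float32, writer required: height aligns to height
  int32 -> int32, writer optional: seq aligns to duration
  => backward verdict for Event: COMPATIBLE, no violations
decoding the Event value with the v1 reader:
  tier := "BOT" (absent -> default)
  scores := []
  attempts := 40
  quantity := null (absent, optional -> null)
  archived := false
  height := 10.0
  duration := null (absent, optional -> null)
  read fails at role under R2 (unknown field)
  => FAILS_AT (role, R2)
ruling out the remaining Event differences:
  renamed field duration to seq in record Event (alias duration declared on the renamed field) -> affects forward compatibility only, which is not asked


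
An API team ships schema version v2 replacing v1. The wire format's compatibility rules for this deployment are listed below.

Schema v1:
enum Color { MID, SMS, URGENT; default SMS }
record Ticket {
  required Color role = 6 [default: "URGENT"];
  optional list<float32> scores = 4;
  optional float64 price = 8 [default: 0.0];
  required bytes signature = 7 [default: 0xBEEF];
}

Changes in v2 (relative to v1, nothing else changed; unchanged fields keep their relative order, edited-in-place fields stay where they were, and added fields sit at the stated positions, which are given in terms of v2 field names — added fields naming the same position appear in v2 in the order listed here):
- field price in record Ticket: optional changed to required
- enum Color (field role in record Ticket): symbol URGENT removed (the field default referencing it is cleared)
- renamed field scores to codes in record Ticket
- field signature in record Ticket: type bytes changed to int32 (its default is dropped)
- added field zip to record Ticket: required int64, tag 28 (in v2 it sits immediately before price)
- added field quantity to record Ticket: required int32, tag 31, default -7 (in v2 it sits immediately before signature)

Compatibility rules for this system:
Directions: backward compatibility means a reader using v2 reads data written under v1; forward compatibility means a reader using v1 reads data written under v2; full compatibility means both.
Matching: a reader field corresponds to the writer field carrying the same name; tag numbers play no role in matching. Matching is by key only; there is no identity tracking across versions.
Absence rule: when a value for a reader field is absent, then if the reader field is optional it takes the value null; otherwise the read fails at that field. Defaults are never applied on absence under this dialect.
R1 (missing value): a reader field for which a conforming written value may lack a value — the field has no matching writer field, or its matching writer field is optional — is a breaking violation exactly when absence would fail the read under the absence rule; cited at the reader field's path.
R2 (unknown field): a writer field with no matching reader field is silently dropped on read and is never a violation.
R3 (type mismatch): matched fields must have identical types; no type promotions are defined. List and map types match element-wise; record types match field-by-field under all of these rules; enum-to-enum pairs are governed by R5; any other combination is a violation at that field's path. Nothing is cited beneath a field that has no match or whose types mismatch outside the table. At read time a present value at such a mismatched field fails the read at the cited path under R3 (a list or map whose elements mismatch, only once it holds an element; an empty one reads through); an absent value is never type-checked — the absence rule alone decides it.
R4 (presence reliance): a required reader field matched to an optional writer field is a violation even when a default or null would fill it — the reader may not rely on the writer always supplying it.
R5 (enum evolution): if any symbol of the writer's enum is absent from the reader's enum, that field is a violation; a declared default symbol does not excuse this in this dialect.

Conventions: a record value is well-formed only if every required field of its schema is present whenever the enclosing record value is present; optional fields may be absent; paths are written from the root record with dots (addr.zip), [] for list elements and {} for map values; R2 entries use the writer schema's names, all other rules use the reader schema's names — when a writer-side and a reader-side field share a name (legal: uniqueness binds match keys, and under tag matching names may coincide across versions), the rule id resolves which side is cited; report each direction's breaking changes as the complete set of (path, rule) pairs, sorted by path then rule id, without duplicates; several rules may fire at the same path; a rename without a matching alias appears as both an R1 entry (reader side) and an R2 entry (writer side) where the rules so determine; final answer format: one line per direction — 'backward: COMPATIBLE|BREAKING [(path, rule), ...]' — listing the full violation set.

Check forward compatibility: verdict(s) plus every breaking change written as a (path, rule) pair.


the writer's type comes first in each Ticket pair
forward on Ticket — v1 reading data written by v2:
  role: Color -> Color, writer required; from role
  scores: no writer-side match
  price: float64 -> float64, writer required; from price
  signature: int32 -> bytes, writer required; from signature
  leftover writer field: codes
  leftover writer field: zip
  leftover writer field: quantity
  R3 fires at signature
  => forward verdict for Ticket: BREAKING, 1 violation(s)
remaining Ticket differences; none change what is asked:
  field price in record Ticket: optional changed to required -> its effect on Ticket is confined to the backward direction, not asked
  enum Color (field role in record Ticket): symbol URGENT removed (the field default referencing it is cleared) -> its effect on Ticket is confined to the backward direction, not asked
  renamed field scores to codes in record Ticket -> triggers nothing under Ticket's printed rules — same verdict
  added field zip to record Ticket: required int64, tag 28 (in v2 it sits immediately before price) -> its effect on Ticket is confined to the backward direction, not asked
  added field quantity to record Ticket: required int32, tag 31, default -7 (in v2 it sits immediately before signature) -> its effect on Ticket is confined to the backward direction, not asked

forward: BREAKING [(signature, R3)]
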